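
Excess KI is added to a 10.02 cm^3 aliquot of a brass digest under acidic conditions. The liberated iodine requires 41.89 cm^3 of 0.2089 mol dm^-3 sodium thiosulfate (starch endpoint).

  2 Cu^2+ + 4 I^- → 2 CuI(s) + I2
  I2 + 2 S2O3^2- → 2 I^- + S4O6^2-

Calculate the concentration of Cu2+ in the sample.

0.8733 mol/L

n(S2O3^2-) = 0.04189 × 0.2089 = 8.751 × 10^-3 mol
n(I2) = n(S2O3^2-)/2 = 4.375 × 10^-3 mol
From the 2:1 ratio, n(Cu2+) in the aliquot = 2/1 × 4.375 × 10^-3 = 8.751 × 10^-3 mol
[Cu2+] = 8.751 × 10^-3 / 0.01002 = 0.8733 mol/L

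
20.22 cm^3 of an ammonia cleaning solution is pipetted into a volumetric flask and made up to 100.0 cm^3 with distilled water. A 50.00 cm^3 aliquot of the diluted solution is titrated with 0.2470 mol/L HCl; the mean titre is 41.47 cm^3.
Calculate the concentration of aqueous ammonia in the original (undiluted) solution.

1.013 mol/L

NH3 + HCl → NH4Cl
n(HCl) = 0.04147 × 0.2470 = 0.01024 mol
n(NH3) in the aliquot = 0.01024 mol (1:1 ratio)
[NH3]_dilute = 0.01024 / 0.05000 = 0.2049 mol/L
Dilution factor = 100.0 / 20.22 = 4.946
[NH3]_stock = 0.2049 × 4.946 = 1.013 mol/L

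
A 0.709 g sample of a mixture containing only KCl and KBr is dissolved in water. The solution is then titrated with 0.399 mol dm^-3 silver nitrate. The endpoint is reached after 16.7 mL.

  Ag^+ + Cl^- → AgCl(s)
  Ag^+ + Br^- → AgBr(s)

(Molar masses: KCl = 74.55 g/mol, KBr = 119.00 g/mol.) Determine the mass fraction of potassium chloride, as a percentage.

19.9 %

n(AgNO3) = 0.0167 × 0.399 = 6.66 × 10^-3 mol
Let x = n(KCl), y = n(KBr).
Titrant: 1x + 1y = 6.66 × 10^-3;  mass: 74.55x + 119.00y = 0.709
Solving, x = 1.89 × 10^-3 mol, y = 4.78 × 10^-3 mol
mass of KCl = 1.89 × 10^-3 × 74.55 = 0.141 g
% KCl = 0.141 / 0.709 × 100 = 19.9 %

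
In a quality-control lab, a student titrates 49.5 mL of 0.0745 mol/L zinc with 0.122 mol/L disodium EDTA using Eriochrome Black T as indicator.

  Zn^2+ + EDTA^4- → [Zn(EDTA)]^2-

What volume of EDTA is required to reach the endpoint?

30.2 mL

n(Zn2+) = 0.0495 L × 0.0745 mol/L = 3.69 × 10^-3 mol
n(EDTA) = 3.69 × 10^-3 mol (1:1 stoichiometry)
V(EDTA) = 3.69 × 10^-3 mol / 0.122 mol/L = 0.0302 L = 30.2 mL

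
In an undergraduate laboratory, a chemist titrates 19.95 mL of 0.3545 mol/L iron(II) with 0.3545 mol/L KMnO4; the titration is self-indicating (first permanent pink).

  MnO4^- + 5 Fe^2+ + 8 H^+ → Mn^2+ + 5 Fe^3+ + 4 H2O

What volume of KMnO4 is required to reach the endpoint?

n(Fe2+) = 0.01995 L × 0.3545 mol/L = 7.072 × 10^-3 mol
From the 1:5 stoichiometry, n(KMnO4) = 1/5 × 7.072 × 10^-3 = 1.414 × 10^-3 mol
V(KMnO4) = 1.414 × 10^-3 mol / 0.3545 mol/L = 0.003990 L = 3.990 mL

3.990 mL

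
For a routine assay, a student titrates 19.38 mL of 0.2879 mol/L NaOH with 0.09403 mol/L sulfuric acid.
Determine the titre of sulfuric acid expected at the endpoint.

2 NaOH + H2SO4 → Na2SO4 + 2 H2O
n(NaOH) = 0.01938 L × 0.2879 mol/L = 5.580 × 10^-3 mol
From the 1:2 stoichiometry, n(H2SO4) = 1/2 × 5.580 × 10^-3 = 2.790 × 10^-3 mol
V(H2SO4) = 2.790 × 10^-3 mol / 0.09403 mol/L = 0.02967 L = 29.67 mL

29.67 mL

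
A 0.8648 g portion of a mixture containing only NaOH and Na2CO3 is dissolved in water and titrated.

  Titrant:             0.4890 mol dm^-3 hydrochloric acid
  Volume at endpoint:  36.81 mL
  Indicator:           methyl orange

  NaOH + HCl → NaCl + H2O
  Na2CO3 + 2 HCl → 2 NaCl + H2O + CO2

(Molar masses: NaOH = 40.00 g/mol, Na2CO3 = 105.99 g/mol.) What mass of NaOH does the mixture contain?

n(HCl) = 0.03681 × 0.4890 = 0.01800 mol
Let x = n(NaOH), y = n(Na2CO3).
Titrant: 1x + 2y = 0.01800;  mass: 40.00x + 105.99y = 0.8648
Solving, x = 6.858 × 10^-3 mol, y = 5.571 × 10^-3 mol
mass of NaOH = 6.858 × 10^-3 × 40.00 = 0.2743 g

0.2743 g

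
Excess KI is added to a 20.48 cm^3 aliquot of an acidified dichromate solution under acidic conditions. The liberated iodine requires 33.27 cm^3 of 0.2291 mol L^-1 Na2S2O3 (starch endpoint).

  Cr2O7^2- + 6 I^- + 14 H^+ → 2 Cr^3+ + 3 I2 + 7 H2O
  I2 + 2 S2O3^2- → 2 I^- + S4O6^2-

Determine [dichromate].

0.06203 mol/L

n(S2O3^2-) = 0.03327 × 0.2291 = 7.622 × 10^-3 mol
n(I2) = n(S2O3^2-)/2 = 3.811 × 10^-3 mol
From the 1:3 ratio, n(Cr2O7^2-) in the aliquot = 1/3 × 3.811 × 10^-3 = 1.270 × 10^-3 mol
[Cr2O7^2-] = 1.270 × 10^-3 / 0.02048 = 0.06203 mol/L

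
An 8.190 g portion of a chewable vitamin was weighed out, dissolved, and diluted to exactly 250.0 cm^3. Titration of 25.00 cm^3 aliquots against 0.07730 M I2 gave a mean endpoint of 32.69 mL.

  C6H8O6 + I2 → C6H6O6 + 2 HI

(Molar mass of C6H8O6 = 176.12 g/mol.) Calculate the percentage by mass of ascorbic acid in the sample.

54.34 %

n(I2) per titration = 0.03269 × 0.07730 = 2.527 × 10^-3 mol
n(C6H8O6) in each aliquot = 2.527 × 10^-3 mol (1:1 ratio)
n(C6H8O6) in the whole flask = 2.527 × 10^-3 × 250.0/25.00 = 0.02527 mol
mass of C6H8O6 = 0.02527 × 176.12 = 4.450 g
% C6H8O6 = 4.450 / 8.190 × 100 = 54.34 %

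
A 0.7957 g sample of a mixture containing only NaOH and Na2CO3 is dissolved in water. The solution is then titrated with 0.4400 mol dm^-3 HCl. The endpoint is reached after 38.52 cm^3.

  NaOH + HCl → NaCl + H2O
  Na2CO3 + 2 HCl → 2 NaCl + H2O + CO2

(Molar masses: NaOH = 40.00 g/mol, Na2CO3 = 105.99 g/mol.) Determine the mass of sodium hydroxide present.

0.3155 g

n(HCl) = 0.03852 × 0.4400 = 0.01695 mol
Let x = n(NaOH), y = n(Na2CO3).
Titrant: 1x + 2y = 0.01695;  mass: 40.00x + 105.99y = 0.7957
Solving, x = 7.888 × 10^-3 mol, y = 4.531 × 10^-3 mol
mass of NaOH = 7.888 × 10^-3 × 40.00 = 0.3155 g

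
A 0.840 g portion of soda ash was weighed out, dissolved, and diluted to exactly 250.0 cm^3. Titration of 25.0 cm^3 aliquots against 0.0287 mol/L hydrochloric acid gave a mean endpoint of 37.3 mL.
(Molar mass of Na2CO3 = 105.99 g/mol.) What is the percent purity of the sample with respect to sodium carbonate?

67.5 %

Na2CO3 + 2 HCl → 2 NaCl + H2O + CO2
n(HCl) per titration = 0.0373 × 0.0287 = 1.07 × 10^-3 mol
From the 1:2 ratio, n(Na2CO3) in each aliquot = 1/2 × 1.07 × 10^-3 = 5.35 × 10^-4 mol
n(Na2CO3) in the whole flask = 5.35 × 10^-4 × 250.0/25.0 = 5.35 × 10^-3 mol
mass of Na2CO3 = 5.35 × 10^-3 × 105.99 = 0.567 g
% Na2CO3 = 0.567 / 0.840 × 100 = 67.5 %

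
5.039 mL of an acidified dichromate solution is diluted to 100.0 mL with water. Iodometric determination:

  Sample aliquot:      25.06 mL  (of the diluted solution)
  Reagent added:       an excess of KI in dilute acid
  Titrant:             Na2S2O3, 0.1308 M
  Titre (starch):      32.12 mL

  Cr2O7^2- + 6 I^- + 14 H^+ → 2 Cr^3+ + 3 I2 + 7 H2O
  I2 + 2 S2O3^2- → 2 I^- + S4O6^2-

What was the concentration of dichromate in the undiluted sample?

n(S2O3^2-) = 0.03212 × 0.1308 = 4.201 × 10^-3 mol
n(I2) = n(S2O3^2-)/2 = 2.101 × 10^-3 mol
From the 1:3 ratio, n(Cr2O7^2-) in the aliquot = 1/3 × 2.101 × 10^-3 = 7.002 × 10^-4 mol
[Cr2O7^2-]_dilute = 7.002 × 10^-4 / 0.02506 = 0.02794 mol/L
[Cr2O7^2-]_original = 0.02794 × 100.0/5.039 = 0.5545 mol/L

0.5545 M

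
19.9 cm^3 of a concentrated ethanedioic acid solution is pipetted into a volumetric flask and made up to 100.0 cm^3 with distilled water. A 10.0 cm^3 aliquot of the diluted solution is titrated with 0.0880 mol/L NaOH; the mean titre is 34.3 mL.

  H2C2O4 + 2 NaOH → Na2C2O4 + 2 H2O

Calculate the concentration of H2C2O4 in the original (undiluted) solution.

n(NaOH) = 0.0343 × 0.0880 = 3.02 × 10^-3 mol
From the 1:2 ratio, n(H2C2O4) in the aliquot = 1/2 × 3.02 × 10^-3 = 1.51 × 10^-3 mol
[H2C2O4]_dilute = 1.51 × 10^-3 / 0.0100 = 0.151 mol/L
Dilution factor = 100.0 / 19.9 = 5.025
[H2C2O4]_stock = 0.151 × 5.025 = 0.758 mol/L

0.758 mol/L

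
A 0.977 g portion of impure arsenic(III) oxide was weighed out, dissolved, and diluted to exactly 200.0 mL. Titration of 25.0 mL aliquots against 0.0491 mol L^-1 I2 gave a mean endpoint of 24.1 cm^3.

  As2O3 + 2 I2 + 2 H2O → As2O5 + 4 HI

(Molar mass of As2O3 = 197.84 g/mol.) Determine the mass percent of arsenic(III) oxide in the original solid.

95.8 %

n(I2) per titration = 0.0241 × 0.0491 = 1.18 × 10^-3 mol
From the 1:2 ratio, n(As2O3) in each aliquot = 1/2 × 1.18 × 10^-3 = 5.92 × 10^-4 mol
n(As2O3) in the whole flask = 5.92 × 10^-4 × 200.0/25.0 = 4.73 × 10^-3 mol
mass of As2O3 = 4.73 × 10^-3 × 197.84 = 0.936 g
% As2O3 = 0.936 / 0.977 × 100 = 95.8 %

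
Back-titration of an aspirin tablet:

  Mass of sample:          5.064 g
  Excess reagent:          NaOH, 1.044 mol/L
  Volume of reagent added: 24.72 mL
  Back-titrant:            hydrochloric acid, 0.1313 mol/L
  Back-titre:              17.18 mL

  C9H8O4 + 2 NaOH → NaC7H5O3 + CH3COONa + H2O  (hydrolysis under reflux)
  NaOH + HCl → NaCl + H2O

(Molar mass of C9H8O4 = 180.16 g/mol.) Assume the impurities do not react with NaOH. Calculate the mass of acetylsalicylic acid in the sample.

n(NaOH) added = 0.02472 × 1.044 = 0.02581 mol
n(HCl) used in back-titration = 0.01718 × 0.1313 = 2.256 × 10^-3 mol
n(NaOH) left over = 2.256 × 10^-3 mol (1:1 ratio)
n(NaOH) consumed by analyte = 0.02581 − 2.256 × 10^-3 = 0.02355 mol
From the 1:2 ratio, n(C9H8O4) = 1/2 × 0.02355 = 0.01178 mol
mass of C9H8O4 = 0.01178 × 180.16 = 2.122 g

2.122 g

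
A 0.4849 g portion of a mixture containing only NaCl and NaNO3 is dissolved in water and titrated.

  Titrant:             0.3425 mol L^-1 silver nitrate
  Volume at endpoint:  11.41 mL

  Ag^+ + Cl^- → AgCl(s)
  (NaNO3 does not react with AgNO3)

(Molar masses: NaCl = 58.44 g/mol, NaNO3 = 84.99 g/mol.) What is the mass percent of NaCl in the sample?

47.10 %

n(AgNO3) = 0.01141 × 0.3425 = 3.908 × 10^-3 mol
Let x = n(NaCl), y = n(NaNO3).
Titrant: 1x = 3.908 × 10^-3;  mass: 58.44x + 84.99y = 0.4849
Solving, x = 3.908 × 10^-3 mol, y = 3.018 × 10^-3 mol
mass of NaCl = 3.908 × 10^-3 × 58.44 = 0.2284 g
% NaCl = 0.2284 / 0.4849 × 100 = 47.10 %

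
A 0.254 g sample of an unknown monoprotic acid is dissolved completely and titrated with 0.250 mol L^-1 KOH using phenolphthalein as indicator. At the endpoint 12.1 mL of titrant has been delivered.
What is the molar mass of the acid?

n(KOH) = 0.0121 L × 0.250 mol/L = 3.02 × 10^-3 mol
n(HA) = 3.02 × 10^-3 mol (1:1 ratio)
M = m / n = 0.254 g / 3.02 × 10^-3 mol = 84.0 g/mol

84.0 g/mol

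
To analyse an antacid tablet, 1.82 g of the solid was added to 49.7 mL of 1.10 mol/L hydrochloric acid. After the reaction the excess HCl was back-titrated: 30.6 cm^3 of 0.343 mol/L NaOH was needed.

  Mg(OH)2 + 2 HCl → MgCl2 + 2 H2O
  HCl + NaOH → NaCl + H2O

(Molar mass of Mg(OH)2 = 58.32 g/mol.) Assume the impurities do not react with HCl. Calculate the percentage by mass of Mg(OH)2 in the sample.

70.8 %

n(HCl) added = 0.0497 × 1.10 = 0.0547 mol
n(NaOH) used in back-titration = 0.0306 × 0.343 = 0.0105 mol
n(HCl) left over = 0.0105 mol (1:1 ratio)
n(HCl) consumed by analyte = 0.0547 − 0.0105 = 0.0442 mol
From the 1:2 ratio, n(Mg(OH)2) = 1/2 × 0.0442 = 0.0221 mol
mass of Mg(OH)2 = 0.0221 × 58.32 = 1.29 g
% Mg(OH)2 = 1.29 / 1.82 × 100 = 70.8 %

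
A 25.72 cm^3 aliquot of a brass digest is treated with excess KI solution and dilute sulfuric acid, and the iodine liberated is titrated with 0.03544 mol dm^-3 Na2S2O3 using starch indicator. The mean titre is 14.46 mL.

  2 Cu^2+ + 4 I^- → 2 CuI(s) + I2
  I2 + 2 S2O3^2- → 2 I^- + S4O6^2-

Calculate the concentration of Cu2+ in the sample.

0.01992 mol/L

n(S2O3^2-) = 0.01446 × 0.03544 = 5.125 × 10^-4 mol
n(I2) = n(S2O3^2-)/2 = 2.562 × 10^-4 mol
From the 2:1 ratio, n(Cu2+) in the aliquot = 2/1 × 2.562 × 10^-4 = 5.125 × 10^-4 mol
[Cu2+] = 5.125 × 10^-4 / 0.02572 = 0.01992 mol/L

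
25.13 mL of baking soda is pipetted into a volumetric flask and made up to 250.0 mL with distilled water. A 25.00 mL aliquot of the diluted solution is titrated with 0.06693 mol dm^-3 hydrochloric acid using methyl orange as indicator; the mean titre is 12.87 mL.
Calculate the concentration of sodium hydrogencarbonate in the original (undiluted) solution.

0.3428 mol/L

NaHCO3 + HCl → NaCl + H2O + CO2
n(HCl) = 0.01287 × 0.06693 = 8.614 × 10^-4 mol
n(NaHCO3) in the aliquot = 8.614 × 10^-4 mol (1:1 ratio)
[NaHCO3]_dilute = 8.614 × 10^-4 / 0.02500 = 0.03446 mol/L
Dilution factor = 250.0 / 25.13 = 9.948
[NaHCO3]_stock = 0.03446 × 9.948 = 0.3428 mol/L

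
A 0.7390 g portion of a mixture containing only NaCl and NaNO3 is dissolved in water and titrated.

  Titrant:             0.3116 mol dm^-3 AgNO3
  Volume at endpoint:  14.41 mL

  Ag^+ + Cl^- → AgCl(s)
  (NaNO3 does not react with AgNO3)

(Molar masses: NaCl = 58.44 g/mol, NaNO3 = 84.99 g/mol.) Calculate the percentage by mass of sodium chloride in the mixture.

n(AgNO3) = 0.01441 × 0.3116 = 4.490 × 10^-3 mol
Let x = n(NaCl), y = n(NaNO3).
Titrant: 1x = 4.490 × 10^-3;  mass: 58.44x + 84.99y = 0.7390
Solving, x = 4.490 × 10^-3 mol, y = 5.608 × 10^-3 mol
mass of NaCl = 4.490 × 10^-3 × 58.44 = 0.2624 g
% NaCl = 0.2624 / 0.7390 × 100 = 35.51 %

35.51 %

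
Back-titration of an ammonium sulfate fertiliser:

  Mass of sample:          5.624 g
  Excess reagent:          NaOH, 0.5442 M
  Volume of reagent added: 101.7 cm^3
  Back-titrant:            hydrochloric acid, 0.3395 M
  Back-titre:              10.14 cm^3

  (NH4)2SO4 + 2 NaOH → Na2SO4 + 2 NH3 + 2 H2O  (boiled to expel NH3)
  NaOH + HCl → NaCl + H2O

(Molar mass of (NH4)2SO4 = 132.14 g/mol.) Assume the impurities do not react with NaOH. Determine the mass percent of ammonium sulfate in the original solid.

n(NaOH) added = 0.1017 × 0.5442 = 0.05535 mol
n(HCl) used in back-titration = 0.01014 × 0.3395 = 3.443 × 10^-3 mol
n(NaOH) left over = 3.443 × 10^-3 mol (1:1 ratio)
n(NaOH) consumed by analyte = 0.05535 − 3.443 × 10^-3 = 0.05190 mol
From the 1:2 ratio, n((NH4)2SO4) = 1/2 × 0.05190 = 0.02595 mol
mass of (NH4)2SO4 = 0.02595 × 132.14 = 3.429 g
% (NH4)2SO4 = 3.429 / 5.624 × 100 = 60.97 %

60.97 %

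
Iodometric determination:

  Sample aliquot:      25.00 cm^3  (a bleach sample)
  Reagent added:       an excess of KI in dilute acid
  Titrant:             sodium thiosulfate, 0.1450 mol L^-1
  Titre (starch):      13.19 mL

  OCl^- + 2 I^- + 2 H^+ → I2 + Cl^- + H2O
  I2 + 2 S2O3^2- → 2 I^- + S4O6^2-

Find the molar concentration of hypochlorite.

n(S2O3^2-) = 0.01319 × 0.1450 = 1.913 × 10^-3 mol
n(I2) = n(S2O3^2-)/2 = 9.563 × 10^-4 mol
n(OCl^-) in the aliquot = 9.563 × 10^-4 mol (1:1 ratio)
[OCl^-] = 9.563 × 10^-4 / 0.02500 = 0.03825 mol/L

0.03825 mol/L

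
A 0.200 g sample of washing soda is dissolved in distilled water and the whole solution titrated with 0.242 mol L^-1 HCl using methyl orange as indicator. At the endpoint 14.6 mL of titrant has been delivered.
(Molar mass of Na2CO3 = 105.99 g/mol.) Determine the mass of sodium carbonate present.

0.187 g

Na2CO3 + 2 HCl → 2 NaCl + H2O + CO2
n(HCl) = 0.0146 L × 0.242 mol/L = 3.53 × 10^-3 mol
From the 1:2 ratio, n(Na2CO3) = 1/2 × 3.53 × 10^-3 = 1.77 × 10^-3 mol
mass of Na2CO3 = 1.77 × 10^-3 × 105.99 g/mol = 0.187 g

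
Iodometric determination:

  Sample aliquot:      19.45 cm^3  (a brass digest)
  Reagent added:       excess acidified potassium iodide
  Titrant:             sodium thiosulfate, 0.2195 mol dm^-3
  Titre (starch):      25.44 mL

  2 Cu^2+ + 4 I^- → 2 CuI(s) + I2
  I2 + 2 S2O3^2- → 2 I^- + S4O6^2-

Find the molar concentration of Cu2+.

0.2871 mol/L

n(S2O3^2-) = 0.02544 × 0.2195 = 5.584 × 10^-3 mol
n(I2) = n(S2O3^2-)/2 = 2.792 × 10^-3 mol
From the 2:1 ratio, n(Cu2+) in the aliquot = 2/1 × 2.792 × 10^-3 = 5.584 × 10^-3 mol
[Cu2+] = 5.584 × 10^-3 / 0.01945 = 0.2871 mol/L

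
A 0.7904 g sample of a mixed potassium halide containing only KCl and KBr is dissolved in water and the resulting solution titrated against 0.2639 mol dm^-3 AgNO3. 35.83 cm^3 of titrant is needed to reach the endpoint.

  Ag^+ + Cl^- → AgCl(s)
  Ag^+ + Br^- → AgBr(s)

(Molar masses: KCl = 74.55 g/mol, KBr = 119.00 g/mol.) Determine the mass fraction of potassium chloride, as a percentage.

71.04 %

n(AgNO3) = 0.03583 × 0.2639 = 9.456 × 10^-3 mol
Let x = n(KCl), y = n(KBr).
Titrant: 1x + 1y = 9.456 × 10^-3;  mass: 74.55x + 119.00y = 0.7904
Solving, x = 7.532 × 10^-3 mol, y = 1.923 × 10^-3 mol
mass of KCl = 7.532 × 10^-3 × 74.55 = 0.5615 g
% KCl = 0.5615 / 0.7904 × 100 = 71.04 %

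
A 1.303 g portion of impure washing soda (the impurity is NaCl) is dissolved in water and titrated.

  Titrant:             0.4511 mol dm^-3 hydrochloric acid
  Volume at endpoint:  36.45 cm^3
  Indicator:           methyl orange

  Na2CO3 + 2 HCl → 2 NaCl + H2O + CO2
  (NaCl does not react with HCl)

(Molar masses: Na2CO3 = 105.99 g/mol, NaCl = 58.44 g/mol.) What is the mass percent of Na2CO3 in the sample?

66.87 %

n(HCl) = 0.03645 × 0.4511 = 0.01644 mol
Let x = n(Na2CO3), y = n(NaCl).
Titrant: 2x = 0.01644;  mass: 105.99x + 58.44y = 1.303
Solving, x = 8.221 × 10^-3 mol, y = 7.386 × 10^-3 mol
mass of Na2CO3 = 8.221 × 10^-3 × 105.99 = 0.8714 g
% Na2CO3 = 0.8714 / 1.303 × 100 = 66.87 %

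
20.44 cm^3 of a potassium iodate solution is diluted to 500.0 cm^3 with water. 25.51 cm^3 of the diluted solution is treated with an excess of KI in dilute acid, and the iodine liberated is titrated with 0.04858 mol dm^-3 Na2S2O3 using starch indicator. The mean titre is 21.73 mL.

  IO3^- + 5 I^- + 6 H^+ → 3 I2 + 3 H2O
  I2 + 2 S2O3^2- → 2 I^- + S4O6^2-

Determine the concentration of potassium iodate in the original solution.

n(S2O3^2-) = 0.02173 × 0.04858 = 1.056 × 10^-3 mol
n(I2) = n(S2O3^2-)/2 = 5.278 × 10^-4 mol
From the 1:3 ratio, n(IO3^-) in the aliquot = 1/3 × 5.278 × 10^-4 = 1.759 × 10^-4 mol
[IO3^-]_dilute = 1.759 × 10^-4 / 0.02551 = 0.006897 mol/L
[IO3^-]_original = 0.006897 × 500.0/20.44 = 0.1687 mol/L

0.1687 mol/L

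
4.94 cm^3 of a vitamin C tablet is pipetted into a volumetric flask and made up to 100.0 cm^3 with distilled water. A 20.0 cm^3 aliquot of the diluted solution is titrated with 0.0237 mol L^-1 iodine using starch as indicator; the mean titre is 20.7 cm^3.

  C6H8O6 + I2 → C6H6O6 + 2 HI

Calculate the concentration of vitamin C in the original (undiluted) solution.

0.497 mol/L

n(I2) = 0.0207 × 0.0237 = 4.91 × 10^-4 mol
n(C6H8O6) in the aliquot = 4.91 × 10^-4 mol (1:1 ratio)
[C6H8O6]_dilute = 4.91 × 10^-4 / 0.0200 = 0.0245 mol/L
Dilution factor = 100.0 / 4.94 = 20.24
[C6H8O6]_stock = 0.0245 × 20.24 = 0.497 mol/L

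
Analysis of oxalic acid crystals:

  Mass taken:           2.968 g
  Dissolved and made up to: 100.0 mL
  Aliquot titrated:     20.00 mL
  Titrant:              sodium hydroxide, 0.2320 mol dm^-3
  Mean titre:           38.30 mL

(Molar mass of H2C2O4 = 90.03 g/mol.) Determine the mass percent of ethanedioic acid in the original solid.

H2C2O4 + 2 NaOH → Na2C2O4 + 2 H2O
n(NaOH) per titration = 0.03830 × 0.2320 = 8.886 × 10^-3 mol
From the 1:2 ratio, n(H2C2O4) in each aliquot = 1/2 × 8.886 × 10^-3 = 4.443 × 10^-3 mol
n(H2C2O4) in the whole flask = 4.443 × 10^-3 × 100.0/20.00 = 0.02221 mol
mass of H2C2O4 = 0.02221 × 90.03 = 2.000 g
% H2C2O4 = 2.000 / 2.968 × 100 = 67.38 %

67.38 %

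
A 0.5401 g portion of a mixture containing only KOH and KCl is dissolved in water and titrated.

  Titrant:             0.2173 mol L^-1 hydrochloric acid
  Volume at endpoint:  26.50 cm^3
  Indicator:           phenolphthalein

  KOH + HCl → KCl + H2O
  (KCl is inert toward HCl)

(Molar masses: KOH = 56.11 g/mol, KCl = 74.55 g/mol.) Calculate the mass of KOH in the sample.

n(HCl) = 0.02650 × 0.2173 = 5.758 × 10^-3 mol
Let x = n(KOH), y = n(KCl).
Titrant: 1x = 5.758 × 10^-3;  mass: 56.11x + 74.55y = 0.5401
Solving, x = 5.758 × 10^-3 mol, y = 2.911 × 10^-3 mol
mass of KOH = 5.758 × 10^-3 × 56.11 = 0.3231 g

0.3231 g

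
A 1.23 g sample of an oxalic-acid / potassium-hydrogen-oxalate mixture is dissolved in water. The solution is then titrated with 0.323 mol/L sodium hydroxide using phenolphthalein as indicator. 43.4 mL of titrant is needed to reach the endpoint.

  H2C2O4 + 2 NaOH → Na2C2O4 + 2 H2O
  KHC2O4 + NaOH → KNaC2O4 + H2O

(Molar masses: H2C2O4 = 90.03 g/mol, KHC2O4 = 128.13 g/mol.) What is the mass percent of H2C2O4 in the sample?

24.9 %

n(NaOH) = 0.0434 × 0.323 = 0.0140 mol
Let x = n(H2C2O4), y = n(KHC2O4).
Titrant: 2x + 1y = 0.0140;  mass: 90.03x + 128.13y = 1.23
Solving, x = 3.41 × 10^-3 mol, y = 7.21 × 10^-3 mol
mass of H2C2O4 = 3.41 × 10^-3 × 90.03 = 0.307 g
% H2C2O4 = 0.307 / 1.23 × 100 = 24.9 %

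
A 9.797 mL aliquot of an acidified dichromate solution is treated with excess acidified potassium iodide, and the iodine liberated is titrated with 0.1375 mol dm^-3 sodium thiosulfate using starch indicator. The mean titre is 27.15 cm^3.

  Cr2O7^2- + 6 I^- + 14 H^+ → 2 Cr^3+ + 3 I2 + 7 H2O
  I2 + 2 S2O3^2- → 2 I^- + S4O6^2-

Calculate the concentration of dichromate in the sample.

0.06351 mol/L

n(S2O3^2-) = 0.02715 × 0.1375 = 3.733 × 10^-3 mol
n(I2) = n(S2O3^2-)/2 = 1.867 × 10^-3 mol
From the 1:3 ratio, n(Cr2O7^2-) in the aliquot = 1/3 × 1.867 × 10^-3 = 6.222 × 10^-4 mol
[Cr2O7^2-] = 6.222 × 10^-4 / 0.009797 = 0.06351 mol/L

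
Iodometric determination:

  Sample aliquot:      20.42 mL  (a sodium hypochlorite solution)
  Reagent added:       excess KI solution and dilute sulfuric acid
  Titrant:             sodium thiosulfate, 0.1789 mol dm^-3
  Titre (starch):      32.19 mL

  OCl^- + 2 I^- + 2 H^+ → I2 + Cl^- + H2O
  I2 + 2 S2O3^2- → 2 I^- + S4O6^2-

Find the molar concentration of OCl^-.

n(S2O3^2-) = 0.03219 × 0.1789 = 5.759 × 10^-3 mol
n(I2) = n(S2O3^2-)/2 = 2.879 × 10^-3 mol
n(OCl^-) in the aliquot = 2.879 × 10^-3 mol (1:1 ratio)
[OCl^-] = 2.879 × 10^-3 / 0.02042 = 0.1410 mol/L

0.1410 mol/L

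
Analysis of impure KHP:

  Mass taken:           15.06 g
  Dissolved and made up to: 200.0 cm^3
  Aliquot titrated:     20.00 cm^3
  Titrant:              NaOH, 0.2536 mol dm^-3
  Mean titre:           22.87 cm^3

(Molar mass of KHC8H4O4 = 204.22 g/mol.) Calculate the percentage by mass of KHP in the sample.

KHC8H4O4 + NaOH → KNaC8H4O4 + H2O
n(NaOH) per titration = 0.02287 × 0.2536 = 5.800 × 10^-3 mol
n(KHC8H4O4) in each aliquot = 5.800 × 10^-3 mol (1:1 ratio)
n(KHC8H4O4) in the whole flask = 5.800 × 10^-3 × 200.0/20.00 = 0.05800 mol
mass of KHC8H4O4 = 0.05800 × 204.22 = 11.84 g
% KHC8H4O4 = 11.84 / 15.06 × 100 = 78.65 %

78.65 %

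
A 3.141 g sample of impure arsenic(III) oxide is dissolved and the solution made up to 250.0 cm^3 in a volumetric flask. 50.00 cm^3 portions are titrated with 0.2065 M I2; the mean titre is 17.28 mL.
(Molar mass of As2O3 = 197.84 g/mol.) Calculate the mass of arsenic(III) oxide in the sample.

As2O3 + 2 I2 + 2 H2O → As2O5 + 4 HI
n(I2) per titration = 0.01728 × 0.2065 = 3.568 × 10^-3 mol
From the 1:2 ratio, n(As2O3) in each aliquot = 1/2 × 3.568 × 10^-3 = 1.784 × 10^-3 mol
n(As2O3) in the whole flask = 1.784 × 10^-3 × 250.0/50.00 = 8.921 × 10^-3 mol
mass of As2O3 = 8.921 × 10^-3 × 197.84 = 1.765 g

1.765 g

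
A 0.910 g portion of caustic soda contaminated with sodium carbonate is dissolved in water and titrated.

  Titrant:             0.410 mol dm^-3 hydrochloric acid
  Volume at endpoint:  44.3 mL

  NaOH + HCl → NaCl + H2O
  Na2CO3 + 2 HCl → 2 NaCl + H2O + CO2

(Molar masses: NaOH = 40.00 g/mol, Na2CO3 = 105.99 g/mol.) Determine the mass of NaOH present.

0.162 g

n(HCl) = 0.0443 × 0.410 = 0.0182 mol
Let x = n(NaOH), y = n(Na2CO3).
Titrant: 1x + 2y = 0.0182;  mass: 40.00x + 105.99y = 0.910
Solving, x = 4.04 × 10^-3 mol, y = 7.06 × 10^-3 mol
mass of NaOH = 4.04 × 10^-3 × 40.00 = 0.162 g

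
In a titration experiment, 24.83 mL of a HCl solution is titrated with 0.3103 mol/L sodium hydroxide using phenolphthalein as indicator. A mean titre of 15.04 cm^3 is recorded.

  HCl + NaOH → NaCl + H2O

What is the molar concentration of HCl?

n(NaOH) = 0.01504 L × 0.3103 mol/L = 4.667 × 10^-3 mol
n(HCl) = 4.667 × 10^-3 mol (1:1 mole ratio)
[HCl] = 4.667 × 10^-3 mol / 0.02483 L = 0.1880 mol/L

0.1880 mol/L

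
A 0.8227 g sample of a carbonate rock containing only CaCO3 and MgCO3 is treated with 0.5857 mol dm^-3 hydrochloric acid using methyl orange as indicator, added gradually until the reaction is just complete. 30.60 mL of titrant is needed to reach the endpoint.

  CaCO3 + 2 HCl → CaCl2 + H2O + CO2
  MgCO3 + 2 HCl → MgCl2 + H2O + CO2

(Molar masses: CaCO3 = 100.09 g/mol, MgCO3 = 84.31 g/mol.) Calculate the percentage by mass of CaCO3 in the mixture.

51.79 %

n(HCl) = 0.03060 × 0.5857 = 0.01792 mol
Let x = n(CaCO3), y = n(MgCO3).
Titrant: 2x + 2y = 0.01792;  mass: 100.09x + 84.31y = 0.8227
Solving, x = 4.257 × 10^-3 mol, y = 4.704 × 10^-3 mol
mass of CaCO3 = 4.257 × 10^-3 × 100.09 = 0.4261 g
% CaCO3 = 0.4261 / 0.8227 × 100 = 51.79 %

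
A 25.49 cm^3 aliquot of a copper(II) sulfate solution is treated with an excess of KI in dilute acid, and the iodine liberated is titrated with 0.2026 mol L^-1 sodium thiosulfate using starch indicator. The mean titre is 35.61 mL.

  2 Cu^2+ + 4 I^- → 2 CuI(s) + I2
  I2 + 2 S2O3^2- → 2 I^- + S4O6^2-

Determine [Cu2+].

0.2830 mol/L

n(S2O3^2-) = 0.03561 × 0.2026 = 7.215 × 10^-3 mol
n(I2) = n(S2O3^2-)/2 = 3.607 × 10^-3 mol
From the 2:1 ratio, n(Cu2+) in the aliquot = 2/1 × 3.607 × 10^-3 = 7.215 × 10^-3 mol
[Cu2+] = 7.215 × 10^-3 / 0.02549 = 0.2830 mol/L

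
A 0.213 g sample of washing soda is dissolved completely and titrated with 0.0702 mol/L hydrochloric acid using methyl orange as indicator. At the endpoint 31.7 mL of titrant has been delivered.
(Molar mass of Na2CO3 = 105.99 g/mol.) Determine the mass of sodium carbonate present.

Na2CO3 + 2 HCl → 2 NaCl + H2O + CO2
n(HCl) = 0.0317 L × 0.0702 mol/L = 2.23 × 10^-3 mol
From the 1:2 ratio, n(Na2CO3) = 1/2 × 2.23 × 10^-3 = 1.11 × 10^-3 mol
mass of Na2CO3 = 1.11 × 10^-3 × 105.99 g/mol = 0.118 g

0.118 g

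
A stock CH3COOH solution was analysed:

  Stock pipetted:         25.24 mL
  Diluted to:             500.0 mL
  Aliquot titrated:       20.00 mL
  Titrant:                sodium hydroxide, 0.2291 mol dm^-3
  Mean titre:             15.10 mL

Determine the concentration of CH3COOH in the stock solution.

CH3COOH + NaOH → CH3COONa + H2O
n(NaOH) = 0.01510 × 0.2291 = 3.459 × 10^-3 mol
n(CH3COOH) in the aliquot = 3.459 × 10^-3 mol (1:1 ratio)
[CH3COOH]_dilute = 3.459 × 10^-3 / 0.02000 = 0.1730 mol/L
Dilution factor = 500.0 / 25.24 = 19.81
[CH3COOH]_stock = 0.1730 × 19.81 = 3.427 mol/L

3.427 mol/L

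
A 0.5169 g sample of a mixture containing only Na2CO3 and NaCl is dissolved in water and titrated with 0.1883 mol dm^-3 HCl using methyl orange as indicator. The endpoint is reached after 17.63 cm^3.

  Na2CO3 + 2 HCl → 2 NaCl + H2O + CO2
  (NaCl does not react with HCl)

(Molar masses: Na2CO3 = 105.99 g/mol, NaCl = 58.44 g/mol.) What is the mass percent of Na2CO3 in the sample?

n(HCl) = 0.01763 × 0.1883 = 3.320 × 10^-3 mol
Let x = n(Na2CO3), y = n(NaCl).
Titrant: 2x = 3.320 × 10^-3;  mass: 105.99x + 58.44y = 0.5169
Solving, x = 1.660 × 10^-3 mol, y = 5.835 × 10^-3 mol
mass of Na2CO3 = 1.660 × 10^-3 × 105.99 = 0.1759 g
% Na2CO3 = 0.1759 / 0.5169 × 100 = 34.04 %

34.04 %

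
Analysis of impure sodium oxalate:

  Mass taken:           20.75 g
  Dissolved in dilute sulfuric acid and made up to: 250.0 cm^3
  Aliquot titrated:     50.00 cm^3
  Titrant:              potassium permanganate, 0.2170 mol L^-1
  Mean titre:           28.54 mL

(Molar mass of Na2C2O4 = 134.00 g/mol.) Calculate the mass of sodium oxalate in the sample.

10.37 g

2 MnO4^- + 5 C2O4^2- + 16 H^+ → 2 Mn^2+ + 10 CO2 + 8 H2O
n(KMnO4) per titration = 0.02854 × 0.2170 = 6.193 × 10^-3 mol
From the 5:2 ratio, n(Na2C2O4) in each aliquot = 5/2 × 6.193 × 10^-3 = 0.01548 mol
n(Na2C2O4) in the whole flask = 0.01548 × 250.0/50.00 = 0.07741 mol
mass of Na2C2O4 = 0.07741 × 134.00 = 10.37 g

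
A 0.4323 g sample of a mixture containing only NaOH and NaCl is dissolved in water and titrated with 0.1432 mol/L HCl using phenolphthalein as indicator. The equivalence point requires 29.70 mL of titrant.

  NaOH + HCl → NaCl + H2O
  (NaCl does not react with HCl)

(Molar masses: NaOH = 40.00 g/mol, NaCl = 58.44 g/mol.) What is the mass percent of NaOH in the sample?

39.35 %

n(HCl) = 0.02970 × 0.1432 = 4.253 × 10^-3 mol
Let x = n(NaOH), y = n(NaCl).
Titrant: 1x = 4.253 × 10^-3;  mass: 40.00x + 58.44y = 0.4323
Solving, x = 4.253 × 10^-3 mol, y = 4.486 × 10^-3 mol
mass of NaOH = 4.253 × 10^-3 × 40.00 = 0.1701 g
% NaOH = 0.1701 / 0.4323 × 100 = 39.35 %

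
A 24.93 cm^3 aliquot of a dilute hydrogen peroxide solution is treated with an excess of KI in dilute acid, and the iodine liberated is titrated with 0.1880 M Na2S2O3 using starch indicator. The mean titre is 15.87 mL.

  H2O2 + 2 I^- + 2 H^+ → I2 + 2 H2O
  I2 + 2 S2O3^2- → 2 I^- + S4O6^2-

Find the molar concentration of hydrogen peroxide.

n(S2O3^2-) = 0.01587 × 0.1880 = 2.984 × 10^-3 mol
n(I2) = n(S2O3^2-)/2 = 1.492 × 10^-3 mol
n(H2O2) in the aliquot = 1.492 × 10^-3 mol (1:1 ratio)
[H2O2] = 1.492 × 10^-3 / 0.02493 = 0.05984 mol/L

0.05984 M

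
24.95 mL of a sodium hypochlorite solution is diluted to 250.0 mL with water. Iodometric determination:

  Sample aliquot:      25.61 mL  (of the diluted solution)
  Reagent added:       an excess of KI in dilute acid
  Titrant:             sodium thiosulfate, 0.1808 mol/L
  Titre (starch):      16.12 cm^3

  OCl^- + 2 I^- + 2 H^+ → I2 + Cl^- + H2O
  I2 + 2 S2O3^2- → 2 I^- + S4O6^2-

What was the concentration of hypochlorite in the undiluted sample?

n(S2O3^2-) = 0.01612 × 0.1808 = 2.914 × 10^-3 mol
n(I2) = n(S2O3^2-)/2 = 1.457 × 10^-3 mol
n(OCl^-) in the aliquot = 1.457 × 10^-3 mol (1:1 ratio)
[OCl^-]_dilute = 1.457 × 10^-3 / 0.02561 = 0.05690 mol/L
[OCl^-]_original = 0.05690 × 250.0/24.95 = 0.5702 mol/L

0.5702 mol/L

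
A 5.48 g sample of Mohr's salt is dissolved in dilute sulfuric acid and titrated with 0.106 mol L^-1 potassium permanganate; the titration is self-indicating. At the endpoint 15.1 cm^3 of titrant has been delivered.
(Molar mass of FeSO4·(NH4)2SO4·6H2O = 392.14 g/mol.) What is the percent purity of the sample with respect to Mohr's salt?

MnO4^- + 5 Fe^2+ + 8 H^+ → Mn^2+ + 5 Fe^3+ + 4 H2O
n(KMnO4) = 0.0151 L × 0.106 mol/L = 1.60 × 10^-3 mol
From the 5:1 ratio, n(FeSO4·(NH4)2SO4·6H2O) = 5/1 × 1.60 × 10^-3 = 8.00 × 10^-3 mol
mass of FeSO4·(NH4)2SO4·6H2O = 8.00 × 10^-3 × 392.14 g/mol = 3.14 g
% FeSO4·(NH4)2SO4·6H2O = 3.14 / 5.48 × 100 = 57.3 %

57.3 %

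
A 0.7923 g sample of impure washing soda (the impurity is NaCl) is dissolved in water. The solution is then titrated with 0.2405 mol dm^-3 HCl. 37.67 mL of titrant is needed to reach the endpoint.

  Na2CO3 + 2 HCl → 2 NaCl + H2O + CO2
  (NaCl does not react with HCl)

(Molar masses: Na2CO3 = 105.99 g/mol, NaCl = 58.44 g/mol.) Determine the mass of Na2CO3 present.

0.4801 g

n(HCl) = 0.03767 × 0.2405 = 9.060 × 10^-3 mol
Let x = n(Na2CO3), y = n(NaCl).
Titrant: 2x = 9.060 × 10^-3;  mass: 105.99x + 58.44y = 0.7923
Solving, x = 4.530 × 10^-3 mol, y = 5.342 × 10^-3 mol
mass of Na2CO3 = 4.530 × 10^-3 × 105.99 = 0.4801 g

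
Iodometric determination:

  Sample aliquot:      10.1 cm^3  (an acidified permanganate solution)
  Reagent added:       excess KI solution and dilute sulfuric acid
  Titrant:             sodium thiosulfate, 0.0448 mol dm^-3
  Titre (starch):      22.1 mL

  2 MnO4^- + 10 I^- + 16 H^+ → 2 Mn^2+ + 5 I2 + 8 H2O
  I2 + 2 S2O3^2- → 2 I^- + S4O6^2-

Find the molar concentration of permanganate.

n(S2O3^2-) = 0.0221 × 0.0448 = 9.90 × 10^-4 mol
n(I2) = n(S2O3^2-)/2 = 4.95 × 10^-4 mol
From the 2:5 ratio, n(MnO4^-) in the aliquot = 2/5 × 4.95 × 10^-4 = 1.98 × 10^-4 mol
[MnO4^-] = 1.98 × 10^-4 / 0.0101 = 0.0196 mol/L

0.0196 mol/L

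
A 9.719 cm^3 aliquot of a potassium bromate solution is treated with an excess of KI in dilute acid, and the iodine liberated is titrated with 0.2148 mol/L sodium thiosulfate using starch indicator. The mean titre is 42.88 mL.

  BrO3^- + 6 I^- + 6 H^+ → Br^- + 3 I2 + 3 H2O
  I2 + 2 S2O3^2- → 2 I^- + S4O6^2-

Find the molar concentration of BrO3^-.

0.1579 mol/L

n(S2O3^2-) = 0.04288 × 0.2148 = 9.211 × 10^-3 mol
n(I2) = n(S2O3^2-)/2 = 4.605 × 10^-3 mol
From the 1:3 ratio, n(BrO3^-) in the aliquot = 1/3 × 4.605 × 10^-3 = 1.535 × 10^-3 mol
[BrO3^-] = 1.535 × 10^-3 / 0.009719 = 0.1579 mol/L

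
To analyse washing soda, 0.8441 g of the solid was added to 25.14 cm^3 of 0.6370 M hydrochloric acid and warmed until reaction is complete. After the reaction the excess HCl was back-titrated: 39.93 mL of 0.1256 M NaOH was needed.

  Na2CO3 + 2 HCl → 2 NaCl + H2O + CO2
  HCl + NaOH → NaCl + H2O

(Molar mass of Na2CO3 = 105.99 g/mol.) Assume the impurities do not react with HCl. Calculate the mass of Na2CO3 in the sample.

n(HCl) added = 0.02514 × 0.6370 = 0.01601 mol
n(NaOH) used in back-titration = 0.03993 × 0.1256 = 5.015 × 10^-3 mol
n(HCl) left over = 5.015 × 10^-3 mol (1:1 ratio)
n(HCl) consumed by analyte = 0.01601 − 5.015 × 10^-3 = 0.01100 mol
From the 1:2 ratio, n(Na2CO3) = 1/2 × 0.01100 = 5.499 × 10^-3 mol
mass of Na2CO3 = 5.499 × 10^-3 × 105.99 = 0.5829 g

0.5829 g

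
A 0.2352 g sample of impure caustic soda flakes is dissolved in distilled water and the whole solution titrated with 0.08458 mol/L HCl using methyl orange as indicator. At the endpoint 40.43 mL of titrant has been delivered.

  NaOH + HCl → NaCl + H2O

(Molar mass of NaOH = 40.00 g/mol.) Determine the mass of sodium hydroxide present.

0.1368 g

n(HCl) = 0.04043 L × 0.08458 mol/L = 3.420 × 10^-3 mol
n(NaOH) = 3.420 × 10^-3 mol (1:1 ratio)
mass of NaOH = 3.420 × 10^-3 × 40.00 g/mol = 0.1368 g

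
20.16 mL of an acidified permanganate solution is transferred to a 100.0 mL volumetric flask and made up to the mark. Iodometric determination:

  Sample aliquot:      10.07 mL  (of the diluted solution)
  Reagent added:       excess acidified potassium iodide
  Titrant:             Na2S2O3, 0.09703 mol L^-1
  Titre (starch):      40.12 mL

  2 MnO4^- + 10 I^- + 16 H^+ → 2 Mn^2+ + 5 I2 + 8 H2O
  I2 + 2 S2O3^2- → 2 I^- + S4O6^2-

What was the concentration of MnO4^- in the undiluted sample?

0.3835 mol/L

n(S2O3^2-) = 0.04012 × 0.09703 = 3.893 × 10^-3 mol
n(I2) = n(S2O3^2-)/2 = 1.946 × 10^-3 mol
From the 2:5 ratio, n(MnO4^-) in the aliquot = 2/5 × 1.946 × 10^-3 = 7.786 × 10^-4 mol
[MnO4^-]_dilute = 7.786 × 10^-4 / 0.01007 = 0.07732 mol/L
[MnO4^-]_original = 0.07732 × 100.0/20.16 = 0.3835 mol/L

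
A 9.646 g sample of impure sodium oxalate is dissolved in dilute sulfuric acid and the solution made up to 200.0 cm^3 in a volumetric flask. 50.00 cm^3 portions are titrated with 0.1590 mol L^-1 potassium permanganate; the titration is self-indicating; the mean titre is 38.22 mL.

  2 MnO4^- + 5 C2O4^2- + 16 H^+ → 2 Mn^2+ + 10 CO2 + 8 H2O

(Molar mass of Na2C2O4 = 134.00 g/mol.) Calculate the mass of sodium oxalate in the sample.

n(KMnO4) per titration = 0.03822 × 0.1590 = 6.077 × 10^-3 mol
From the 5:2 ratio, n(Na2C2O4) in each aliquot = 5/2 × 6.077 × 10^-3 = 0.01519 mol
n(Na2C2O4) in the whole flask = 0.01519 × 200.0/50.00 = 0.06077 mol
mass of Na2C2O4 = 0.06077 × 134.00 = 8.143 g

8.143 g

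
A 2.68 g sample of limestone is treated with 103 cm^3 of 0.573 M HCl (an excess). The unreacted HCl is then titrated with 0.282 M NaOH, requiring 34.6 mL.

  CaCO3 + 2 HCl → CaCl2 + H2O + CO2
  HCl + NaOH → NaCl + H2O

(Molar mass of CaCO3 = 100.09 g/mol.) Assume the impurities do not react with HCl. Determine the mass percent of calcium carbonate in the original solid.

92.0 %

n(HCl) added = 0.103 × 0.573 = 0.0590 mol
n(NaOH) used in back-titration = 0.0346 × 0.282 = 9.76 × 10^-3 mol
n(HCl) left over = 9.76 × 10^-3 mol (1:1 ratio)
n(HCl) consumed by analyte = 0.0590 − 9.76 × 10^-3 = 0.0493 mol
From the 1:2 ratio, n(CaCO3) = 1/2 × 0.0493 = 0.0246 mol
mass of CaCO3 = 0.0246 × 100.09 = 2.47 g
% CaCO3 = 2.47 / 2.68 × 100 = 92.0 %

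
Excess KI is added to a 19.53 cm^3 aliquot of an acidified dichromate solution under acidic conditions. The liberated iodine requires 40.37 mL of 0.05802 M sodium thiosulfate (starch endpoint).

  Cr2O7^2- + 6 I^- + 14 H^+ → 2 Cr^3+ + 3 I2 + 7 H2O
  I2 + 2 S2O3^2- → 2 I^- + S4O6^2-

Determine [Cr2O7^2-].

n(S2O3^2-) = 0.04037 × 0.05802 = 2.342 × 10^-3 mol
n(I2) = n(S2O3^2-)/2 = 1.171 × 10^-3 mol
From the 1:3 ratio, n(Cr2O7^2-) in the aliquot = 1/3 × 1.171 × 10^-3 = 3.904 × 10^-4 mol
[Cr2O7^2-] = 3.904 × 10^-4 / 0.01953 = 0.01999 mol/L

0.01999 M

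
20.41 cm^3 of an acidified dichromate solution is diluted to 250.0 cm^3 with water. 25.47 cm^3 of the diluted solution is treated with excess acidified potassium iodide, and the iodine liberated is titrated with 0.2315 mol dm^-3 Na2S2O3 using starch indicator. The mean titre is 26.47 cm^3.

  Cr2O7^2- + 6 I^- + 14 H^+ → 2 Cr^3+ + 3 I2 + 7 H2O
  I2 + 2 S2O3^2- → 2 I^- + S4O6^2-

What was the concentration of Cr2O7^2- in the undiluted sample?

0.4912 mol/L

n(S2O3^2-) = 0.02647 × 0.2315 = 6.128 × 10^-3 mol
n(I2) = n(S2O3^2-)/2 = 3.064 × 10^-3 mol
From the 1:3 ratio, n(Cr2O7^2-) in the aliquot = 1/3 × 3.064 × 10^-3 = 1.021 × 10^-3 mol
[Cr2O7^2-]_dilute = 1.021 × 10^-3 / 0.02547 = 0.04010 mol/L
[Cr2O7^2-]_original = 0.04010 × 250.0/20.41 = 0.4912 mol/L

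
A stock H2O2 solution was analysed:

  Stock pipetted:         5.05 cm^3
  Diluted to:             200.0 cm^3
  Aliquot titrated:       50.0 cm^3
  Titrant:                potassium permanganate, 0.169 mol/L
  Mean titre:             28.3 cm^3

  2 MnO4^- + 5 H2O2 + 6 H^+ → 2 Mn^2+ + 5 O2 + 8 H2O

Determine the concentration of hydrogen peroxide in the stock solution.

9.47 mol/L

n(KMnO4) = 0.0283 × 0.169 = 4.78 × 10^-3 mol
From the 5:2 ratio, n(H2O2) in the aliquot = 5/2 × 4.78 × 10^-3 = 0.0120 mol
[H2O2]_dilute = 0.0120 / 0.0500 = 0.239 mol/L
Dilution factor = 200.0 / 5.05 = 39.60
[H2O2]_stock = 0.239 × 39.60 = 9.47 mol/L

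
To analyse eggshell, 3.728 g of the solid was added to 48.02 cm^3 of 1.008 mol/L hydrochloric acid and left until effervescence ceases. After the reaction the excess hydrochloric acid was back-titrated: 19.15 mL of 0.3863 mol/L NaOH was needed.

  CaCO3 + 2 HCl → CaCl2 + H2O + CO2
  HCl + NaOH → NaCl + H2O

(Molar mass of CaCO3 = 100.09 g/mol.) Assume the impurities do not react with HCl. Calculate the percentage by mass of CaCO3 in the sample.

55.05 %

n(HCl) added = 0.04802 × 1.008 = 0.04840 mol
n(NaOH) used in back-titration = 0.01915 × 0.3863 = 7.398 × 10^-3 mol
n(HCl) left over = 7.398 × 10^-3 mol (1:1 ratio)
n(HCl) consumed by analyte = 0.04840 − 7.398 × 10^-3 = 0.04101 mol
From the 1:2 ratio, n(CaCO3) = 1/2 × 0.04101 = 0.02050 mol
mass of CaCO3 = 0.02050 × 100.09 = 2.052 g
% CaCO3 = 2.052 / 3.728 × 100 = 55.05 %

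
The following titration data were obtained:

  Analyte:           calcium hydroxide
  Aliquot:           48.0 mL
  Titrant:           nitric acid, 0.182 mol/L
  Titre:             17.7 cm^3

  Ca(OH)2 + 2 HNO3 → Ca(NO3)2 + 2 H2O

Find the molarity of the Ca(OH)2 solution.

n(HNO3) = 0.0177 L × 0.182 mol/L = 3.22 × 10^-3 mol
From the 1:2 mole ratio, n(Ca(OH)2) = 1/2 × 3.22 × 10^-3 = 1.61 × 10^-3 mol
[Ca(OH)2] = 1.61 × 10^-3 mol / 0.0480 L = 0.0336 mol/L

0.0336 mol/L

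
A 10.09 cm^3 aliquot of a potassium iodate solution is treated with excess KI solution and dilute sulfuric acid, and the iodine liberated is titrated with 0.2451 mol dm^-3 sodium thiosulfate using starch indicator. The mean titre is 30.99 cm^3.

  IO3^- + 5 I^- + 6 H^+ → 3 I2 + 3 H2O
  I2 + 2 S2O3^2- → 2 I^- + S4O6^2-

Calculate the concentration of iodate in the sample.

0.1255 mol/L

n(S2O3^2-) = 0.03099 × 0.2451 = 7.596 × 10^-3 mol
n(I2) = n(S2O3^2-)/2 = 3.798 × 10^-3 mol
From the 1:3 ratio, n(IO3^-) in the aliquot = 1/3 × 3.798 × 10^-3 = 1.266 × 10^-3 mol
[IO3^-] = 1.266 × 10^-3 / 0.01009 = 0.1255 mol/L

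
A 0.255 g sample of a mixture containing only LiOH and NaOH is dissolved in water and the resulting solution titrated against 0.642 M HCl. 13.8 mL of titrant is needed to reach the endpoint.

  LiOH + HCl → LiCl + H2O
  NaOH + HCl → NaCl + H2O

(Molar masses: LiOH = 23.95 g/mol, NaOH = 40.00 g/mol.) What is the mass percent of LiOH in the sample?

58.2 %

n(HCl) = 0.0138 × 0.642 = 8.86 × 10^-3 mol
Let x = n(LiOH), y = n(NaOH).
Titrant: 1x + 1y = 8.86 × 10^-3;  mass: 23.95x + 40.00y = 0.255
Solving, x = 6.19 × 10^-3 mol, y = 2.67 × 10^-3 mol
mass of LiOH = 6.19 × 10^-3 × 23.95 = 0.148 g
% LiOH = 0.148 / 0.255 × 100 = 58.2 %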